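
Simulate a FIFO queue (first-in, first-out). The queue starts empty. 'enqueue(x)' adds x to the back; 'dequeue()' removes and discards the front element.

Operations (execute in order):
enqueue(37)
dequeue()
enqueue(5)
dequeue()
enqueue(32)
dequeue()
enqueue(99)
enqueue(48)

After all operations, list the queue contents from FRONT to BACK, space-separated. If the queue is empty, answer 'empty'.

Answer: 99 48

Derivation:
enqueue(37): [37]
dequeue(): []
enqueue(5): [5]
dequeue(): []
enqueue(32): [32]
dequeue(): []
enqueue(99): [99]
enqueue(48): [99, 48]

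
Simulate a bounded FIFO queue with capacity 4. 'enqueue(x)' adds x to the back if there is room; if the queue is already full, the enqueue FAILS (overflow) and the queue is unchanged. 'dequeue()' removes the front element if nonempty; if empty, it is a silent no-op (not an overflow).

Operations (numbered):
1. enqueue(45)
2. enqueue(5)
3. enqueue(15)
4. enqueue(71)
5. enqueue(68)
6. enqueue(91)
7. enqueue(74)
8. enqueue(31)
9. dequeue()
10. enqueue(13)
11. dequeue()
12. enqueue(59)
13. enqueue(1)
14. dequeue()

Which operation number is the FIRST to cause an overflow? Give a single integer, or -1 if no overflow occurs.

1. enqueue(45): size=1
2. enqueue(5): size=2
3. enqueue(15): size=3
4. enqueue(71): size=4
5. enqueue(68): size=4=cap → OVERFLOW (fail)
6. enqueue(91): size=4=cap → OVERFLOW (fail)
7. enqueue(74): size=4=cap → OVERFLOW (fail)
8. enqueue(31): size=4=cap → OVERFLOW (fail)
9. dequeue(): size=3
10. enqueue(13): size=4
11. dequeue(): size=3
12. enqueue(59): size=4
13. enqueue(1): size=4=cap → OVERFLOW (fail)
14. dequeue(): size=3

Answer: 5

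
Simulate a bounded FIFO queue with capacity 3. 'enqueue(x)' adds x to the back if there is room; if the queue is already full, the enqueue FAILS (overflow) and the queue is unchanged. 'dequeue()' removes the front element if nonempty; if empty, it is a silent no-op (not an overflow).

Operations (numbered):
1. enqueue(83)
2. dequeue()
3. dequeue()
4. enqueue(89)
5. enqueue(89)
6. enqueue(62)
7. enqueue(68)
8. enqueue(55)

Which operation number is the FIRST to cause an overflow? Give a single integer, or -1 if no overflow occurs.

Answer: 7

Derivation:
1. enqueue(83): size=1
2. dequeue(): size=0
3. dequeue(): empty, no-op, size=0
4. enqueue(89): size=1
5. enqueue(89): size=2
6. enqueue(62): size=3
7. enqueue(68): size=3=cap → OVERFLOW (fail)
8. enqueue(55): size=3=cap → OVERFLOW (fail)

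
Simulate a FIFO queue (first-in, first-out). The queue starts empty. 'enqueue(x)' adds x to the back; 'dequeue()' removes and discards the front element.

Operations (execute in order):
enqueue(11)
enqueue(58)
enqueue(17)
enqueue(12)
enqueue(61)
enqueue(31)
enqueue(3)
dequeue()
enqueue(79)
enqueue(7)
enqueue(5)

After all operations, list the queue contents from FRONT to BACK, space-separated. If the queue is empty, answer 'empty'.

enqueue(11): [11]
enqueue(58): [11, 58]
enqueue(17): [11, 58, 17]
enqueue(12): [11, 58, 17, 12]
enqueue(61): [11, 58, 17, 12, 61]
enqueue(31): [11, 58, 17, 12, 61, 31]
enqueue(3): [11, 58, 17, 12, 61, 31, 3]
dequeue(): [58, 17, 12, 61, 31, 3]
enqueue(79): [58, 17, 12, 61, 31, 3, 79]
enqueue(7): [58, 17, 12, 61, 31, 3, 79, 7]
enqueue(5): [58, 17, 12, 61, 31, 3, 79, 7, 5]

Answer: 58 17 12 61 31 3 79 7 5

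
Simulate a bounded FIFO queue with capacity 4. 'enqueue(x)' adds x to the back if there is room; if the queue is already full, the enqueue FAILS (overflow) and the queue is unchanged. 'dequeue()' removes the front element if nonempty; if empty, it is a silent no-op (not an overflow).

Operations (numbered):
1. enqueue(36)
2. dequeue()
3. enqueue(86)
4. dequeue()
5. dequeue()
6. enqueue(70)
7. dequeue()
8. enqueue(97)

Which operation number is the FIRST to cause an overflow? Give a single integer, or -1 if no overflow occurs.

Answer: -1

Derivation:
1. enqueue(36): size=1
2. dequeue(): size=0
3. enqueue(86): size=1
4. dequeue(): size=0
5. dequeue(): empty, no-op, size=0
6. enqueue(70): size=1
7. dequeue(): size=0
8. enqueue(97): size=1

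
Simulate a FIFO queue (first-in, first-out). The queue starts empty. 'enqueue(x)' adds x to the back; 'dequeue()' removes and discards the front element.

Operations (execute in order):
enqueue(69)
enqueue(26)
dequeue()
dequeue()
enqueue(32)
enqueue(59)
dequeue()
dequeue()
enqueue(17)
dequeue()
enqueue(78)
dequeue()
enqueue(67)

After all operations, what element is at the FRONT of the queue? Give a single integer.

Answer: 67

Derivation:
enqueue(69): queue = [69]
enqueue(26): queue = [69, 26]
dequeue(): queue = [26]
dequeue(): queue = []
enqueue(32): queue = [32]
enqueue(59): queue = [32, 59]
dequeue(): queue = [59]
dequeue(): queue = []
enqueue(17): queue = [17]
dequeue(): queue = []
enqueue(78): queue = [78]
dequeue(): queue = []
enqueue(67): queue = [67]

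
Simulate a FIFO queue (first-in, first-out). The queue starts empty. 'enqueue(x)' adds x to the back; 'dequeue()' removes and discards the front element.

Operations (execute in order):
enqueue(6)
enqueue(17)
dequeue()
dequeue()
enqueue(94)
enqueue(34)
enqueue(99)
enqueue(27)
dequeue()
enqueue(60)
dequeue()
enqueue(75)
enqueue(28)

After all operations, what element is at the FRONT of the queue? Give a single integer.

enqueue(6): queue = [6]
enqueue(17): queue = [6, 17]
dequeue(): queue = [17]
dequeue(): queue = []
enqueue(94): queue = [94]
enqueue(34): queue = [94, 34]
enqueue(99): queue = [94, 34, 99]
enqueue(27): queue = [94, 34, 99, 27]
dequeue(): queue = [34, 99, 27]
enqueue(60): queue = [34, 99, 27, 60]
dequeue(): queue = [99, 27, 60]
enqueue(75): queue = [99, 27, 60, 75]
enqueue(28): queue = [99, 27, 60, 75, 28]

Answer: 99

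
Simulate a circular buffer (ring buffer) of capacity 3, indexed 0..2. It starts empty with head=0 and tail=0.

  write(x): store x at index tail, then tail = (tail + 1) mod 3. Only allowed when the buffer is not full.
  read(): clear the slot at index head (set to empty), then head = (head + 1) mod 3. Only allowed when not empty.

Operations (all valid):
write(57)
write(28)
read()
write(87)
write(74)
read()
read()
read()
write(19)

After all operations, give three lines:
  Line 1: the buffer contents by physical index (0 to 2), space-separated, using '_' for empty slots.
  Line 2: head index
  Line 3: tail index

write(57): buf=[57 _ _], head=0, tail=1, size=1
write(28): buf=[57 28 _], head=0, tail=2, size=2
read(): buf=[_ 28 _], head=1, tail=2, size=1
write(87): buf=[_ 28 87], head=1, tail=0, size=2
write(74): buf=[74 28 87], head=1, tail=1, size=3
read(): buf=[74 _ 87], head=2, tail=1, size=2
read(): buf=[74 _ _], head=0, tail=1, size=1
read(): buf=[_ _ _], head=1, tail=1, size=0
write(19): buf=[_ 19 _], head=1, tail=2, size=1

Answer: _ 19 _
1
2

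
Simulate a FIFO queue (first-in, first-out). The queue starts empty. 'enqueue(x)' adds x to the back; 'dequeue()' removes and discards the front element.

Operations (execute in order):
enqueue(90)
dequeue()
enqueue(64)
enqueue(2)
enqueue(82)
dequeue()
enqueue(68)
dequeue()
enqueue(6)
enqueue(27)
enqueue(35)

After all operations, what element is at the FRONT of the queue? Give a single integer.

enqueue(90): queue = [90]
dequeue(): queue = []
enqueue(64): queue = [64]
enqueue(2): queue = [64, 2]
enqueue(82): queue = [64, 2, 82]
dequeue(): queue = [2, 82]
enqueue(68): queue = [2, 82, 68]
dequeue(): queue = [82, 68]
enqueue(6): queue = [82, 68, 6]
enqueue(27): queue = [82, 68, 6, 27]
enqueue(35): queue = [82, 68, 6, 27, 35]

Answer: 82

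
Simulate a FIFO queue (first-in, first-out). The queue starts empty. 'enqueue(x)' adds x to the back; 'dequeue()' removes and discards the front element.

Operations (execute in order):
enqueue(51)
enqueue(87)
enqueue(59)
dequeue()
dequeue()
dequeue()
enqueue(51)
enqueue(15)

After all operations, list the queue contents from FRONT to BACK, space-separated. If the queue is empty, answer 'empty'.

enqueue(51): [51]
enqueue(87): [51, 87]
enqueue(59): [51, 87, 59]
dequeue(): [87, 59]
dequeue(): [59]
dequeue(): []
enqueue(51): [51]
enqueue(15): [51, 15]

Answer: 51 15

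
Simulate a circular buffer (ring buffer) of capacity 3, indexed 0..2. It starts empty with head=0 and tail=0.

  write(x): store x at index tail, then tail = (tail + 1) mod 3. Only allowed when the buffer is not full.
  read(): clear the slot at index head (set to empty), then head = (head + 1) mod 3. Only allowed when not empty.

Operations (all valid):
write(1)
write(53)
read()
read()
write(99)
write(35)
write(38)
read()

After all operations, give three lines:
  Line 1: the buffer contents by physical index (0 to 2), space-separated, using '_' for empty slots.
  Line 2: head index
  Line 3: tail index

write(1): buf=[1 _ _], head=0, tail=1, size=1
write(53): buf=[1 53 _], head=0, tail=2, size=2
read(): buf=[_ 53 _], head=1, tail=2, size=1
read(): buf=[_ _ _], head=2, tail=2, size=0
write(99): buf=[_ _ 99], head=2, tail=0, size=1
write(35): buf=[35 _ 99], head=2, tail=1, size=2
write(38): buf=[35 38 99], head=2, tail=2, size=3
read(): buf=[35 38 _], head=0, tail=2, size=2

Answer: 35 38 _
0
2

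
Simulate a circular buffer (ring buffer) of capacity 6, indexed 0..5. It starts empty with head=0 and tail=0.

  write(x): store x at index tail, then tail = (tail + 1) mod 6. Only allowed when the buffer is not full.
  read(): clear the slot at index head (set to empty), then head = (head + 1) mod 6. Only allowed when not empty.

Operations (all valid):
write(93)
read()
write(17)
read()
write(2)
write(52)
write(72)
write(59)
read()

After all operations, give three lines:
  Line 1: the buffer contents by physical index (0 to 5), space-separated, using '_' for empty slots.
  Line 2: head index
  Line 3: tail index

write(93): buf=[93 _ _ _ _ _], head=0, tail=1, size=1
read(): buf=[_ _ _ _ _ _], head=1, tail=1, size=0
write(17): buf=[_ 17 _ _ _ _], head=1, tail=2, size=1
read(): buf=[_ _ _ _ _ _], head=2, tail=2, size=0
write(2): buf=[_ _ 2 _ _ _], head=2, tail=3, size=1
write(52): buf=[_ _ 2 52 _ _], head=2, tail=4, size=2
write(72): buf=[_ _ 2 52 72 _], head=2, tail=5, size=3
write(59): buf=[_ _ 2 52 72 59], head=2, tail=0, size=4
read(): buf=[_ _ _ 52 72 59], head=3, tail=0, size=3

Answer: _ _ _ 52 72 59
3
0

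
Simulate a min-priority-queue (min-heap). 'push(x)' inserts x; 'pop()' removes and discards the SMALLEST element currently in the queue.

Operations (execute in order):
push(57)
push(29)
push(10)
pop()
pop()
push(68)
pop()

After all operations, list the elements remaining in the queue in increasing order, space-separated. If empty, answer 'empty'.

push(57): heap contents = [57]
push(29): heap contents = [29, 57]
push(10): heap contents = [10, 29, 57]
pop() → 10: heap contents = [29, 57]
pop() → 29: heap contents = [57]
push(68): heap contents = [57, 68]
pop() → 57: heap contents = [68]

Answer: 68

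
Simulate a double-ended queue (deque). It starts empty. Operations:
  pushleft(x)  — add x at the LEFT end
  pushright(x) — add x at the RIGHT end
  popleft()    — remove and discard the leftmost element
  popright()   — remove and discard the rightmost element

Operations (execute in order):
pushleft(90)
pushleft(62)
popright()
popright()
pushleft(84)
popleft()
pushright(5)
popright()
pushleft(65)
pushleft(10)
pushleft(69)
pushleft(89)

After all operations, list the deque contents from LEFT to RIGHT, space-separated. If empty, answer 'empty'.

Answer: 89 69 10 65

Derivation:
pushleft(90): [90]
pushleft(62): [62, 90]
popright(): [62]
popright(): []
pushleft(84): [84]
popleft(): []
pushright(5): [5]
popright(): []
pushleft(65): [65]
pushleft(10): [10, 65]
pushleft(69): [69, 10, 65]
pushleft(89): [89, 69, 10, 65]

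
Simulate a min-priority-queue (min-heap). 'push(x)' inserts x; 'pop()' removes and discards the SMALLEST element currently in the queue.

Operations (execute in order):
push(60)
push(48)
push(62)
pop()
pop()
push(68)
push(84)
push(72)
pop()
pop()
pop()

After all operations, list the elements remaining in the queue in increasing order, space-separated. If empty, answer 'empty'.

Answer: 84

Derivation:
push(60): heap contents = [60]
push(48): heap contents = [48, 60]
push(62): heap contents = [48, 60, 62]
pop() → 48: heap contents = [60, 62]
pop() → 60: heap contents = [62]
push(68): heap contents = [62, 68]
push(84): heap contents = [62, 68, 84]
push(72): heap contents = [62, 68, 72, 84]
pop() → 62: heap contents = [68, 72, 84]
pop() → 68: heap contents = [72, 84]
pop() → 72: heap contents = [84]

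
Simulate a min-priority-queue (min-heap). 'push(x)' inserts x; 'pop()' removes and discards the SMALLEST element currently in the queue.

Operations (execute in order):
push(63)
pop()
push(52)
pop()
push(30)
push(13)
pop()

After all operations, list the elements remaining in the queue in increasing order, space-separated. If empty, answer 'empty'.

push(63): heap contents = [63]
pop() → 63: heap contents = []
push(52): heap contents = [52]
pop() → 52: heap contents = []
push(30): heap contents = [30]
push(13): heap contents = [13, 30]
pop() → 13: heap contents = [30]

Answer: 30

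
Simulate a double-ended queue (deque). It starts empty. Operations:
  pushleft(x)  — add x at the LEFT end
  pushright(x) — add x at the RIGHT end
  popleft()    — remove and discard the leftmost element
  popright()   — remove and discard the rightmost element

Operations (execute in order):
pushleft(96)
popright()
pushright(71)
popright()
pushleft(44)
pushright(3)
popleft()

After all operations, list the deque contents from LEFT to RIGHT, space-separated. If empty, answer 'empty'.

pushleft(96): [96]
popright(): []
pushright(71): [71]
popright(): []
pushleft(44): [44]
pushright(3): [44, 3]
popleft(): [3]

Answer: 3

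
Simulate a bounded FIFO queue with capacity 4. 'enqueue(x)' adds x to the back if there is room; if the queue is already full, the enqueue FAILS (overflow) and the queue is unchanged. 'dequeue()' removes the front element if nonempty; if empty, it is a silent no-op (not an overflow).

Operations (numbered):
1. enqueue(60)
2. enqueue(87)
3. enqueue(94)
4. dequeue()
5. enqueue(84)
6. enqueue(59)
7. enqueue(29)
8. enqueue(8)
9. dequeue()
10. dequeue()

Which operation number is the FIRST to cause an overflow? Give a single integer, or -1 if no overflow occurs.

Answer: 7

Derivation:
1. enqueue(60): size=1
2. enqueue(87): size=2
3. enqueue(94): size=3
4. dequeue(): size=2
5. enqueue(84): size=3
6. enqueue(59): size=4
7. enqueue(29): size=4=cap → OVERFLOW (fail)
8. enqueue(8): size=4=cap → OVERFLOW (fail)
9. dequeue(): size=3
10. dequeue(): size=2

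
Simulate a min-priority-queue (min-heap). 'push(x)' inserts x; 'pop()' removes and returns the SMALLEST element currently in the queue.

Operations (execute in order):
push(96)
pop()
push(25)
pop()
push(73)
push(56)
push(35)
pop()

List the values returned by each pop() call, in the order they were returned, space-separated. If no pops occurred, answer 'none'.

push(96): heap contents = [96]
pop() → 96: heap contents = []
push(25): heap contents = [25]
pop() → 25: heap contents = []
push(73): heap contents = [73]
push(56): heap contents = [56, 73]
push(35): heap contents = [35, 56, 73]
pop() → 35: heap contents = [56, 73]

Answer: 96 25 35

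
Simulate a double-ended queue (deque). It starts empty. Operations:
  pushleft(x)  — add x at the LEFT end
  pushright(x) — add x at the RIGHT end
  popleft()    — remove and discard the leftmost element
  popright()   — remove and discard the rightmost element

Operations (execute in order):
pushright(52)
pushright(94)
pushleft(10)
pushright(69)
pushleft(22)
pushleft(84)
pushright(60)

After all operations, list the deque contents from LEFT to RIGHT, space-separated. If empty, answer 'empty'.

pushright(52): [52]
pushright(94): [52, 94]
pushleft(10): [10, 52, 94]
pushright(69): [10, 52, 94, 69]
pushleft(22): [22, 10, 52, 94, 69]
pushleft(84): [84, 22, 10, 52, 94, 69]
pushright(60): [84, 22, 10, 52, 94, 69, 60]

Answer: 84 22 10 52 94 69 60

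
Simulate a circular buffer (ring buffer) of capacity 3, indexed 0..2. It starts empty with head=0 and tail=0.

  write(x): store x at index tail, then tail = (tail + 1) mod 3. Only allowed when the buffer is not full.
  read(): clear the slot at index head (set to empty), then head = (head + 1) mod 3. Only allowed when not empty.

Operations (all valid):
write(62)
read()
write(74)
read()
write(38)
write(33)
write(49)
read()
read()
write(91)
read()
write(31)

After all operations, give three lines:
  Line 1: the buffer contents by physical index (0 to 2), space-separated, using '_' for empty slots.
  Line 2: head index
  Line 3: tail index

Answer: 31 _ 91
2
1

Derivation:
write(62): buf=[62 _ _], head=0, tail=1, size=1
read(): buf=[_ _ _], head=1, tail=1, size=0
write(74): buf=[_ 74 _], head=1, tail=2, size=1
read(): buf=[_ _ _], head=2, tail=2, size=0
write(38): buf=[_ _ 38], head=2, tail=0, size=1
write(33): buf=[33 _ 38], head=2, tail=1, size=2
write(49): buf=[33 49 38], head=2, tail=2, size=3
read(): buf=[33 49 _], head=0, tail=2, size=2
read(): buf=[_ 49 _], head=1, tail=2, size=1
write(91): buf=[_ 49 91], head=1, tail=0, size=2
read(): buf=[_ _ 91], head=2, tail=0, size=1
write(31): buf=[31 _ 91], head=2, tail=1, size=2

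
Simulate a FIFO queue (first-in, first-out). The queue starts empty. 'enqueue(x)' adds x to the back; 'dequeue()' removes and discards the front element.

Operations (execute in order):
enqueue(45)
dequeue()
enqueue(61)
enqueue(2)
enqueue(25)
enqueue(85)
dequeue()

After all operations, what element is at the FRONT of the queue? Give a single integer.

Answer: 2

Derivation:
enqueue(45): queue = [45]
dequeue(): queue = []
enqueue(61): queue = [61]
enqueue(2): queue = [61, 2]
enqueue(25): queue = [61, 2, 25]
enqueue(85): queue = [61, 2, 25, 85]
dequeue(): queue = [2, 25, 85]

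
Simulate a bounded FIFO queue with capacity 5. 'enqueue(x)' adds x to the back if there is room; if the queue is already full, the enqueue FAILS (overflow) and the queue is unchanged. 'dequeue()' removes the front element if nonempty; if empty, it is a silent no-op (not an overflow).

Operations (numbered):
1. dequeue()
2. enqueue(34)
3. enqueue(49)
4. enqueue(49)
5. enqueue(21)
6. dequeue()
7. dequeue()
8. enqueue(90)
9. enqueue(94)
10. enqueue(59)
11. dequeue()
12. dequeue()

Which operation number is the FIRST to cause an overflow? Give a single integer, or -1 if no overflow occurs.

1. dequeue(): empty, no-op, size=0
2. enqueue(34): size=1
3. enqueue(49): size=2
4. enqueue(49): size=3
5. enqueue(21): size=4
6. dequeue(): size=3
7. dequeue(): size=2
8. enqueue(90): size=3
9. enqueue(94): size=4
10. enqueue(59): size=5
11. dequeue(): size=4
12. dequeue(): size=3

Answer: -1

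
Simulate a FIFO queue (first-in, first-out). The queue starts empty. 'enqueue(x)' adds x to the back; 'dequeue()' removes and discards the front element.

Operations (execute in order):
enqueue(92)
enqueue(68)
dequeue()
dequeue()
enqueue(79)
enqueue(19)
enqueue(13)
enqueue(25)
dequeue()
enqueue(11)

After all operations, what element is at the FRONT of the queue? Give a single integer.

Answer: 19

Derivation:
enqueue(92): queue = [92]
enqueue(68): queue = [92, 68]
dequeue(): queue = [68]
dequeue(): queue = []
enqueue(79): queue = [79]
enqueue(19): queue = [79, 19]
enqueue(13): queue = [79, 19, 13]
enqueue(25): queue = [79, 19, 13, 25]
dequeue(): queue = [19, 13, 25]
enqueue(11): queue = [19, 13, 25, 11]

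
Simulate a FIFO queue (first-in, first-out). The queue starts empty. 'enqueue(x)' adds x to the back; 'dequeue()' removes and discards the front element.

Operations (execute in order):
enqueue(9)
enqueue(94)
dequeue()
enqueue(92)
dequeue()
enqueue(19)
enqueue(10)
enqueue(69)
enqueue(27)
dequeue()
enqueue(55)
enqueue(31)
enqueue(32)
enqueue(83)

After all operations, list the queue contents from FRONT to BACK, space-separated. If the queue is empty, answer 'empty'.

enqueue(9): [9]
enqueue(94): [9, 94]
dequeue(): [94]
enqueue(92): [94, 92]
dequeue(): [92]
enqueue(19): [92, 19]
enqueue(10): [92, 19, 10]
enqueue(69): [92, 19, 10, 69]
enqueue(27): [92, 19, 10, 69, 27]
dequeue(): [19, 10, 69, 27]
enqueue(55): [19, 10, 69, 27, 55]
enqueue(31): [19, 10, 69, 27, 55, 31]
enqueue(32): [19, 10, 69, 27, 55, 31, 32]
enqueue(83): [19, 10, 69, 27, 55, 31, 32, 83]

Answer: 19 10 69 27 55 31 32 83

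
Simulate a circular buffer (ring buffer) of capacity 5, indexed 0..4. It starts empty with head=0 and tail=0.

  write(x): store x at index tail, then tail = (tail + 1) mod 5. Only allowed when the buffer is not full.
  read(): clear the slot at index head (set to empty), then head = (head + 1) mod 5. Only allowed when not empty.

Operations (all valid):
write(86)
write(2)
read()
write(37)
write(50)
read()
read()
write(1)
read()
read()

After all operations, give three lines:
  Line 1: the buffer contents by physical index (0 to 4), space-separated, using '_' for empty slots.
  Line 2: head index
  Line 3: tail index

write(86): buf=[86 _ _ _ _], head=0, tail=1, size=1
write(2): buf=[86 2 _ _ _], head=0, tail=2, size=2
read(): buf=[_ 2 _ _ _], head=1, tail=2, size=1
write(37): buf=[_ 2 37 _ _], head=1, tail=3, size=2
write(50): buf=[_ 2 37 50 _], head=1, tail=4, size=3
read(): buf=[_ _ 37 50 _], head=2, tail=4, size=2
read(): buf=[_ _ _ 50 _], head=3, tail=4, size=1
write(1): buf=[_ _ _ 50 1], head=3, tail=0, size=2
read(): buf=[_ _ _ _ 1], head=4, tail=0, size=1
read(): buf=[_ _ _ _ _], head=0, tail=0, size=0

Answer: _ _ _ _ _
0
0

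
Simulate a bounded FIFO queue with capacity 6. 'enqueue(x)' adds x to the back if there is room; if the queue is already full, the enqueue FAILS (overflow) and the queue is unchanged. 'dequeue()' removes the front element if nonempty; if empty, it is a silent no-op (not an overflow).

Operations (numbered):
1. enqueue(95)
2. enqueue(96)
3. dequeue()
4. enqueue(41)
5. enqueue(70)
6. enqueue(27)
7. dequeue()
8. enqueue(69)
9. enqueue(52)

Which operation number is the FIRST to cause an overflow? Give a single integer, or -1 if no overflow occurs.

1. enqueue(95): size=1
2. enqueue(96): size=2
3. dequeue(): size=1
4. enqueue(41): size=2
5. enqueue(70): size=3
6. enqueue(27): size=4
7. dequeue(): size=3
8. enqueue(69): size=4
9. enqueue(52): size=5

Answer: -1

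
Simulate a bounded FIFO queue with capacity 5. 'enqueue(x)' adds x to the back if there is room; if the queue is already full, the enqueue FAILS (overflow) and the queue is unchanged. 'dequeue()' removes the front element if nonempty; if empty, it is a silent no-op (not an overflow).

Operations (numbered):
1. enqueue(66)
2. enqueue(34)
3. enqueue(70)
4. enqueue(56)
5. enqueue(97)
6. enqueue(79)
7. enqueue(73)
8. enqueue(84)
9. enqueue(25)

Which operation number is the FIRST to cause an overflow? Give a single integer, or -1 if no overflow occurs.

1. enqueue(66): size=1
2. enqueue(34): size=2
3. enqueue(70): size=3
4. enqueue(56): size=4
5. enqueue(97): size=5
6. enqueue(79): size=5=cap → OVERFLOW (fail)
7. enqueue(73): size=5=cap → OVERFLOW (fail)
8. enqueue(84): size=5=cap → OVERFLOW (fail)
9. enqueue(25): size=5=cap → OVERFLOW (fail)

Answer: 6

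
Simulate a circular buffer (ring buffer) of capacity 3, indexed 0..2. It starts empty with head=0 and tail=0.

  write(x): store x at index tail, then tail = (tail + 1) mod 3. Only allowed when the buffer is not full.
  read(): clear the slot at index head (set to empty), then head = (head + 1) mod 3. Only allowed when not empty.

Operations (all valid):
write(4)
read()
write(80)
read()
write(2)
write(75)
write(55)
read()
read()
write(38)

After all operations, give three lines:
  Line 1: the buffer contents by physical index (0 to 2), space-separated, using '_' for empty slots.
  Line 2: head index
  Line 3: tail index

write(4): buf=[4 _ _], head=0, tail=1, size=1
read(): buf=[_ _ _], head=1, tail=1, size=0
write(80): buf=[_ 80 _], head=1, tail=2, size=1
read(): buf=[_ _ _], head=2, tail=2, size=0
write(2): buf=[_ _ 2], head=2, tail=0, size=1
write(75): buf=[75 _ 2], head=2, tail=1, size=2
write(55): buf=[75 55 2], head=2, tail=2, size=3
read(): buf=[75 55 _], head=0, tail=2, size=2
read(): buf=[_ 55 _], head=1, tail=2, size=1
write(38): buf=[_ 55 38], head=1, tail=0, size=2

Answer: _ 55 38
1
0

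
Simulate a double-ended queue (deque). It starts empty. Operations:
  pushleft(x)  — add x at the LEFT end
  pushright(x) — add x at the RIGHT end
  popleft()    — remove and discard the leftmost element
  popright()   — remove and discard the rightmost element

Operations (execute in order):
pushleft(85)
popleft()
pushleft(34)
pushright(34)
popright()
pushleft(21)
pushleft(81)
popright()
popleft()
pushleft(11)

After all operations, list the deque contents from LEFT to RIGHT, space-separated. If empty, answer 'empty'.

pushleft(85): [85]
popleft(): []
pushleft(34): [34]
pushright(34): [34, 34]
popright(): [34]
pushleft(21): [21, 34]
pushleft(81): [81, 21, 34]
popright(): [81, 21]
popleft(): [21]
pushleft(11): [11, 21]

Answer: 11 21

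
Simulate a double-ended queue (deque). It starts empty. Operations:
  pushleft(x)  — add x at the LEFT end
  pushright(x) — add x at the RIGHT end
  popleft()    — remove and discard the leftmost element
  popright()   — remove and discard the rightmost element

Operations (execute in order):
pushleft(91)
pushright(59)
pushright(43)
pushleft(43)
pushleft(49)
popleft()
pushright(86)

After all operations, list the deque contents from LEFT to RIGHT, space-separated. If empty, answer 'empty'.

pushleft(91): [91]
pushright(59): [91, 59]
pushright(43): [91, 59, 43]
pushleft(43): [43, 91, 59, 43]
pushleft(49): [49, 43, 91, 59, 43]
popleft(): [43, 91, 59, 43]
pushright(86): [43, 91, 59, 43, 86]

Answer: 43 91 59 43 86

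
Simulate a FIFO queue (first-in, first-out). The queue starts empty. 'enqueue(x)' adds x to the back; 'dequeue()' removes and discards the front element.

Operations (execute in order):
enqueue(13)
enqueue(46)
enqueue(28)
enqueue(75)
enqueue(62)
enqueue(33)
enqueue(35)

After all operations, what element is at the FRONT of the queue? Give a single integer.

Answer: 13

Derivation:
enqueue(13): queue = [13]
enqueue(46): queue = [13, 46]
enqueue(28): queue = [13, 46, 28]
enqueue(75): queue = [13, 46, 28, 75]
enqueue(62): queue = [13, 46, 28, 75, 62]
enqueue(33): queue = [13, 46, 28, 75, 62, 33]
enqueue(35): queue = [13, 46, 28, 75, 62, 33, 35]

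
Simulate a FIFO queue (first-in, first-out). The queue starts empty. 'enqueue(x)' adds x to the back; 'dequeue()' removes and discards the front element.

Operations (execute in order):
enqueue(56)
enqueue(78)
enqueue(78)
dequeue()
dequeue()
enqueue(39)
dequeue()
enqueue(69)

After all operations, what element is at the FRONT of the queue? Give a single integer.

enqueue(56): queue = [56]
enqueue(78): queue = [56, 78]
enqueue(78): queue = [56, 78, 78]
dequeue(): queue = [78, 78]
dequeue(): queue = [78]
enqueue(39): queue = [78, 39]
dequeue(): queue = [39]
enqueue(69): queue = [39, 69]

Answer: 39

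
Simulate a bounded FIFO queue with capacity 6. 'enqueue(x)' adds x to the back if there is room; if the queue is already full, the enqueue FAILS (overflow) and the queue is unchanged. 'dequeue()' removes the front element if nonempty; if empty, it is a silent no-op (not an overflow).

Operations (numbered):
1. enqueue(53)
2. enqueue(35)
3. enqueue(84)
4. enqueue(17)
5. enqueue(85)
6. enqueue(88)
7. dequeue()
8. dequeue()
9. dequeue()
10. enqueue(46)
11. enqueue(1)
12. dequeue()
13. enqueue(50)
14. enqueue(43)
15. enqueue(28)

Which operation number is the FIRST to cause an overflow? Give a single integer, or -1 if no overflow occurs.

1. enqueue(53): size=1
2. enqueue(35): size=2
3. enqueue(84): size=3
4. enqueue(17): size=4
5. enqueue(85): size=5
6. enqueue(88): size=6
7. dequeue(): size=5
8. dequeue(): size=4
9. dequeue(): size=3
10. enqueue(46): size=4
11. enqueue(1): size=5
12. dequeue(): size=4
13. enqueue(50): size=5
14. enqueue(43): size=6
15. enqueue(28): size=6=cap → OVERFLOW (fail)

Answer: 15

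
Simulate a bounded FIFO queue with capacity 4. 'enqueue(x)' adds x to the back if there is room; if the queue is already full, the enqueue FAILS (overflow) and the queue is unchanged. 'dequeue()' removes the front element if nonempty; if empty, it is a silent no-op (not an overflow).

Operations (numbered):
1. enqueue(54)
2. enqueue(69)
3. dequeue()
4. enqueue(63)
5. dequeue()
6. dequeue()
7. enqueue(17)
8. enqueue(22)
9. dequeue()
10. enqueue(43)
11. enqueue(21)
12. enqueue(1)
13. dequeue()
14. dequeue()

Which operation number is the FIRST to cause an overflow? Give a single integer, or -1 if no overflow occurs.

Answer: -1

Derivation:
1. enqueue(54): size=1
2. enqueue(69): size=2
3. dequeue(): size=1
4. enqueue(63): size=2
5. dequeue(): size=1
6. dequeue(): size=0
7. enqueue(17): size=1
8. enqueue(22): size=2
9. dequeue(): size=1
10. enqueue(43): size=2
11. enqueue(21): size=3
12. enqueue(1): size=4
13. dequeue(): size=3
14. dequeue(): size=2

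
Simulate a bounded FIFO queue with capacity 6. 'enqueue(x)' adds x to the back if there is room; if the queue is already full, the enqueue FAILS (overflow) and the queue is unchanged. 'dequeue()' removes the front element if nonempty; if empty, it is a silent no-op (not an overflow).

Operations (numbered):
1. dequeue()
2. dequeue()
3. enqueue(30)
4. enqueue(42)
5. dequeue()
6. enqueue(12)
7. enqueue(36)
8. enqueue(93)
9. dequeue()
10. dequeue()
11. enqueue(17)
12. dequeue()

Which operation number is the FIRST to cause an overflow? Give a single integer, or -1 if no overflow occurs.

Answer: -1

Derivation:
1. dequeue(): empty, no-op, size=0
2. dequeue(): empty, no-op, size=0
3. enqueue(30): size=1
4. enqueue(42): size=2
5. dequeue(): size=1
6. enqueue(12): size=2
7. enqueue(36): size=3
8. enqueue(93): size=4
9. dequeue(): size=3
10. dequeue(): size=2
11. enqueue(17): size=3
12. dequeue(): size=2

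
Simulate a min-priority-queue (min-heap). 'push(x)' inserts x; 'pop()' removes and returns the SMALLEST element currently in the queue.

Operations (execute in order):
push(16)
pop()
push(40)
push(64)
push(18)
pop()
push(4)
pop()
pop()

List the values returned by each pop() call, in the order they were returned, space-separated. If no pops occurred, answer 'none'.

push(16): heap contents = [16]
pop() → 16: heap contents = []
push(40): heap contents = [40]
push(64): heap contents = [40, 64]
push(18): heap contents = [18, 40, 64]
pop() → 18: heap contents = [40, 64]
push(4): heap contents = [4, 40, 64]
pop() → 4: heap contents = [40, 64]
pop() → 40: heap contents = [64]

Answer: 16 18 4 40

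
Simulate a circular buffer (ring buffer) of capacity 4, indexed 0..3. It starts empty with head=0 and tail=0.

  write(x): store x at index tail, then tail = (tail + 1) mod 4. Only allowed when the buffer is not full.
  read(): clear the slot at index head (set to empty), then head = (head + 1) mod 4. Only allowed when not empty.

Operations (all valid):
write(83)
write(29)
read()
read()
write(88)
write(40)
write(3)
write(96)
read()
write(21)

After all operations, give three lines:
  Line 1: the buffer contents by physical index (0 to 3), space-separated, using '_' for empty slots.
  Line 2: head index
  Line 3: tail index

write(83): buf=[83 _ _ _], head=0, tail=1, size=1
write(29): buf=[83 29 _ _], head=0, tail=2, size=2
read(): buf=[_ 29 _ _], head=1, tail=2, size=1
read(): buf=[_ _ _ _], head=2, tail=2, size=0
write(88): buf=[_ _ 88 _], head=2, tail=3, size=1
write(40): buf=[_ _ 88 40], head=2, tail=0, size=2
write(3): buf=[3 _ 88 40], head=2, tail=1, size=3
write(96): buf=[3 96 88 40], head=2, tail=2, size=4
read(): buf=[3 96 _ 40], head=3, tail=2, size=3
write(21): buf=[3 96 21 40], head=3, tail=3, size=4

Answer: 3 96 21 40
3
3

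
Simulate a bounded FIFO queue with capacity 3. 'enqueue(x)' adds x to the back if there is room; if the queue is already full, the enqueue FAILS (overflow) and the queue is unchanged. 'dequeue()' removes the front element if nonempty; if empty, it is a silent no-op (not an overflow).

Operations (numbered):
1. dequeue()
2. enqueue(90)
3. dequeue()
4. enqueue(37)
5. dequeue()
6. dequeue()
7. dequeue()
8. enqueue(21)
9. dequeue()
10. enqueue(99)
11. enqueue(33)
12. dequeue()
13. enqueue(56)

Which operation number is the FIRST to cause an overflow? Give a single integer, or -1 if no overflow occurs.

Answer: -1

Derivation:
1. dequeue(): empty, no-op, size=0
2. enqueue(90): size=1
3. dequeue(): size=0
4. enqueue(37): size=1
5. dequeue(): size=0
6. dequeue(): empty, no-op, size=0
7. dequeue(): empty, no-op, size=0
8. enqueue(21): size=1
9. dequeue(): size=0
10. enqueue(99): size=1
11. enqueue(33): size=2
12. dequeue(): size=1
13. enqueue(56): size=2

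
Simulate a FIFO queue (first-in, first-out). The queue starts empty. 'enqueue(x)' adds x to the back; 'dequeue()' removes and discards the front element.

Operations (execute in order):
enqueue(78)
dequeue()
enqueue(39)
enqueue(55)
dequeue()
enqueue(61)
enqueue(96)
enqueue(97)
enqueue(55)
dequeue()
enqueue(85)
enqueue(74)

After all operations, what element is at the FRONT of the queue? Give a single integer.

enqueue(78): queue = [78]
dequeue(): queue = []
enqueue(39): queue = [39]
enqueue(55): queue = [39, 55]
dequeue(): queue = [55]
enqueue(61): queue = [55, 61]
enqueue(96): queue = [55, 61, 96]
enqueue(97): queue = [55, 61, 96, 97]
enqueue(55): queue = [55, 61, 96, 97, 55]
dequeue(): queue = [61, 96, 97, 55]
enqueue(85): queue = [61, 96, 97, 55, 85]
enqueue(74): queue = [61, 96, 97, 55, 85, 74]

Answer: 61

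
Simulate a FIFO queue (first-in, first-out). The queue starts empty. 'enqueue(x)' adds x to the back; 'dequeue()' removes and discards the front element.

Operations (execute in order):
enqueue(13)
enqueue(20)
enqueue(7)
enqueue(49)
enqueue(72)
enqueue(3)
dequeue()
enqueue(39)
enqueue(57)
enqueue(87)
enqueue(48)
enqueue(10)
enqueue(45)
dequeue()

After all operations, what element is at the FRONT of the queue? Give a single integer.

Answer: 7

Derivation:
enqueue(13): queue = [13]
enqueue(20): queue = [13, 20]
enqueue(7): queue = [13, 20, 7]
enqueue(49): queue = [13, 20, 7, 49]
enqueue(72): queue = [13, 20, 7, 49, 72]
enqueue(3): queue = [13, 20, 7, 49, 72, 3]
dequeue(): queue = [20, 7, 49, 72, 3]
enqueue(39): queue = [20, 7, 49, 72, 3, 39]
enqueue(57): queue = [20, 7, 49, 72, 3, 39, 57]
enqueue(87): queue = [20, 7, 49, 72, 3, 39, 57, 87]
enqueue(48): queue = [20, 7, 49, 72, 3, 39, 57, 87, 48]
enqueue(10): queue = [20, 7, 49, 72, 3, 39, 57, 87, 48, 10]
enqueue(45): queue = [20, 7, 49, 72, 3, 39, 57, 87, 48, 10, 45]
dequeue(): queue = [7, 49, 72, 3, 39, 57, 87, 48, 10, 45]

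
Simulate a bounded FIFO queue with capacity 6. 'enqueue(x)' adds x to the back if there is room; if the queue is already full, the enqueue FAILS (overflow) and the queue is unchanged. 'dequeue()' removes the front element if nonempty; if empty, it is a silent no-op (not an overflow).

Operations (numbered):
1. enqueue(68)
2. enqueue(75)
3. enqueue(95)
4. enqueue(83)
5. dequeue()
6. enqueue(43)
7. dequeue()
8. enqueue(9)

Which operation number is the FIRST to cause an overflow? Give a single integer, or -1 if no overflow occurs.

Answer: -1

Derivation:
1. enqueue(68): size=1
2. enqueue(75): size=2
3. enqueue(95): size=3
4. enqueue(83): size=4
5. dequeue(): size=3
6. enqueue(43): size=4
7. dequeue(): size=3
8. enqueue(9): size=4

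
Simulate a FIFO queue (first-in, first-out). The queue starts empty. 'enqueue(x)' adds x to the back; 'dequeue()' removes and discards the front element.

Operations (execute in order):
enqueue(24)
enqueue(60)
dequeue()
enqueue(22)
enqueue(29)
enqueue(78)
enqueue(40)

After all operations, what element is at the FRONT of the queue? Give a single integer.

enqueue(24): queue = [24]
enqueue(60): queue = [24, 60]
dequeue(): queue = [60]
enqueue(22): queue = [60, 22]
enqueue(29): queue = [60, 22, 29]
enqueue(78): queue = [60, 22, 29, 78]
enqueue(40): queue = [60, 22, 29, 78, 40]

Answer: 60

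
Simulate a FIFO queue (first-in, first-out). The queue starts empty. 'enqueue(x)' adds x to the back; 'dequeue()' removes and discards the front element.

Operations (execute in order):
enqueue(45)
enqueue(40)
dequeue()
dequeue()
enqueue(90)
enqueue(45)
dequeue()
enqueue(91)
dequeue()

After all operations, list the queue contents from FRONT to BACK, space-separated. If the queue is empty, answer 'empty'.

Answer: 91

Derivation:
enqueue(45): [45]
enqueue(40): [45, 40]
dequeue(): [40]
dequeue(): []
enqueue(90): [90]
enqueue(45): [90, 45]
dequeue(): [45]
enqueue(91): [45, 91]
dequeue(): [91]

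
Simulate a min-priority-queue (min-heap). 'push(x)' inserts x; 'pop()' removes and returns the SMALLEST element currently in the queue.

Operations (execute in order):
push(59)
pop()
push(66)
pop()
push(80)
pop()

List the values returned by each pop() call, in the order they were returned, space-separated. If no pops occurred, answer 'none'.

Answer: 59 66 80

Derivation:
push(59): heap contents = [59]
pop() → 59: heap contents = []
push(66): heap contents = [66]
pop() → 66: heap contents = []
push(80): heap contents = [80]
pop() → 80: heap contents = []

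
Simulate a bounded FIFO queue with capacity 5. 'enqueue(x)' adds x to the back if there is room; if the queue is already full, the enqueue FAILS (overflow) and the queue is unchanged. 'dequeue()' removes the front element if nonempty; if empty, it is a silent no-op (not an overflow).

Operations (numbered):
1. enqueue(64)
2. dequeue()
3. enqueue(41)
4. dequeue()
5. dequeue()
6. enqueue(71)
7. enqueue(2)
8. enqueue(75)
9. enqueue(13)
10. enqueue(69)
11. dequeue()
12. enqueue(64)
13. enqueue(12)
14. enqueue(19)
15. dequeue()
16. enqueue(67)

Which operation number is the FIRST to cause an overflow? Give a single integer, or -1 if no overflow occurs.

1. enqueue(64): size=1
2. dequeue(): size=0
3. enqueue(41): size=1
4. dequeue(): size=0
5. dequeue(): empty, no-op, size=0
6. enqueue(71): size=1
7. enqueue(2): size=2
8. enqueue(75): size=3
9. enqueue(13): size=4
10. enqueue(69): size=5
11. dequeue(): size=4
12. enqueue(64): size=5
13. enqueue(12): size=5=cap → OVERFLOW (fail)
14. enqueue(19): size=5=cap → OVERFLOW (fail)
15. dequeue(): size=4
16. enqueue(67): size=5

Answer: 13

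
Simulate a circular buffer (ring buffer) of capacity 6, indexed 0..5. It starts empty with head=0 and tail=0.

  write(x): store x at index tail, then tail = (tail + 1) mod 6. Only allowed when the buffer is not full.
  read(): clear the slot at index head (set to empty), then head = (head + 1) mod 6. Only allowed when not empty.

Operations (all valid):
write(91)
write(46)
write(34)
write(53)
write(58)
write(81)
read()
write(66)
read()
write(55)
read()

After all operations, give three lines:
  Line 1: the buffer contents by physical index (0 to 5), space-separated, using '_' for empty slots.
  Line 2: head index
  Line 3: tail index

write(91): buf=[91 _ _ _ _ _], head=0, tail=1, size=1
write(46): buf=[91 46 _ _ _ _], head=0, tail=2, size=2
write(34): buf=[91 46 34 _ _ _], head=0, tail=3, size=3
write(53): buf=[91 46 34 53 _ _], head=0, tail=4, size=4
write(58): buf=[91 46 34 53 58 _], head=0, tail=5, size=5
write(81): buf=[91 46 34 53 58 81], head=0, tail=0, size=6
read(): buf=[_ 46 34 53 58 81], head=1, tail=0, size=5
write(66): buf=[66 46 34 53 58 81], head=1, tail=1, size=6
read(): buf=[66 _ 34 53 58 81], head=2, tail=1, size=5
write(55): buf=[66 55 34 53 58 81], head=2, tail=2, size=6
read(): buf=[66 55 _ 53 58 81], head=3, tail=2, size=5

Answer: 66 55 _ 53 58 81
3
2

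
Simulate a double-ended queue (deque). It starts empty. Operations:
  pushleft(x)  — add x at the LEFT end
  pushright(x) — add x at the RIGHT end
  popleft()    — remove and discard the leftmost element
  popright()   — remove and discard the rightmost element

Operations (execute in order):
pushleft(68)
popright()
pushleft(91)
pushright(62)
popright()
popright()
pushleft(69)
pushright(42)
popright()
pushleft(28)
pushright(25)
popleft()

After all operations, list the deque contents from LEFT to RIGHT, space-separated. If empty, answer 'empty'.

pushleft(68): [68]
popright(): []
pushleft(91): [91]
pushright(62): [91, 62]
popright(): [91]
popright(): []
pushleft(69): [69]
pushright(42): [69, 42]
popright(): [69]
pushleft(28): [28, 69]
pushright(25): [28, 69, 25]
popleft(): [69, 25]

Answer: 69 25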